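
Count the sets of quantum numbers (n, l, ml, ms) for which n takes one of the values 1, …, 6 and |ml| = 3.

24

Count contributing orbitals for each principal shell:
n=4 → 2; n=5 → 4; n=6 → 6.
Orbitals: 2 + 4 + 6 = 12. Including both spin states (ms = ±1/2) gives 2 × 12 = 24 states.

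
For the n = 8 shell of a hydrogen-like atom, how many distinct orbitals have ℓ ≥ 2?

60

The n = 8 shell has ℓ = 0 through 7; check each.
The (ℓ, m_ℓ) pairs meeting ℓ ≥ 2 give: ℓ=2 → 5; ℓ=3 → 7; ℓ=4 → 9; ℓ=5 → 11; ℓ=6 → 13; ℓ=7 → 15.
Total orbitals: 5 + 7 + 9 + 11 + 13 + 15 = 60.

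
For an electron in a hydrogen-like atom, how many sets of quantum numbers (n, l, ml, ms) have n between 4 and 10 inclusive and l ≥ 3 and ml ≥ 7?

Work shell by shell — for each n, count the (l, ml) pairs that satisfy l ≥ 3 and ml ≥ 7:
n=8 → 1; n=9 → 3; n=10 → 6.
Orbitals: 1 + 3 + 6 = 10. Including both spin states (ms = ±1/2) gives 2 × 10 = 20 states.

20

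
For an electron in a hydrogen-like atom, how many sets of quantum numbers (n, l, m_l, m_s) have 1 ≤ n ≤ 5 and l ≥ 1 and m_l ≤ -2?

For each n in the range, tally the orbitals obeying l ≥ 1 and m_l ≤ -2:
n=3 → 1; n=4 → 3; n=5 → 6.
Orbitals: 1 + 3 + 6 = 10. Including both spin states (m_s = ±1/2) gives 2 × 10 = 20 states.

20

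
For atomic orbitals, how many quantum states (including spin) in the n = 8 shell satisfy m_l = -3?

Orbitals with m_l = -3, by l: l=3 → 1; l=4 → 1; l=5 → 1; l=6 → 1; l=7 → 1.
Orbitals: 1 + 1 + 1 + 1 + 1 = 5. Each orbital carries two spin states, so 5 × 2 = 10 states.

10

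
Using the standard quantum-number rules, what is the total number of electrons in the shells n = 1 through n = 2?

Shell n has n² orbitals: 1²=1 + 2²=4 = 5 orbitals.
Two spin states per orbital: 2 × 5 = 10 electrons.

10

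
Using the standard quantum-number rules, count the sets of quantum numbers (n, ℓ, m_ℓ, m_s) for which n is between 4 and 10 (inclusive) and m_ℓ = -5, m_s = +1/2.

15

Count contributing orbitals for each principal shell:
n=6 → 1; n=7 → 2; n=8 → 3; n=9 → 4; n=10 → 5.
Orbitals: 1 + 2 + 3 + 4 + 5 = 15. With m_s fixed to +1/2 there is one state per orbital, so 15 states.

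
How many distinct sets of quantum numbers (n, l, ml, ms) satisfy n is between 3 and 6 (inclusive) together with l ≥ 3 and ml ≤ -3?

20

Count contributing orbitals for each principal shell:
n=4 → 1; n=5 → 3; n=6 → 6.
Orbitals: 1 + 3 + 6 = 10. Including both spin states (ms = ±1/2) gives 2 × 10 = 20 states.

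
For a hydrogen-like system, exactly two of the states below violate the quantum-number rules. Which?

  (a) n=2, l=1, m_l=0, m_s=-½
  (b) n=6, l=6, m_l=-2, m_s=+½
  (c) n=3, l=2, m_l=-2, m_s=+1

(b) and (c)

(b) has l = 6 ≥ n = 6, violating 0 ≤ l ≤ n−1.
(c) has m_s = +1, but an electron's spin must be ±1/2.
The remaining set (a) satisfies all four rules.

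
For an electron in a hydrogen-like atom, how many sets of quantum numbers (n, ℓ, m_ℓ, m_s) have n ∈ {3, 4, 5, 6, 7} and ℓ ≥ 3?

180

Go shell by shell, enumerating (ℓ, m_ℓ) with ℓ ≥ 3:
n=4 → 7; n=5 → 16; n=6 → 27; n=7 → 40.
Orbitals: 7 + 16 + 27 + 40 = 90. Including both spin states (m_s = ±1/2) gives 2 × 90 = 180 states.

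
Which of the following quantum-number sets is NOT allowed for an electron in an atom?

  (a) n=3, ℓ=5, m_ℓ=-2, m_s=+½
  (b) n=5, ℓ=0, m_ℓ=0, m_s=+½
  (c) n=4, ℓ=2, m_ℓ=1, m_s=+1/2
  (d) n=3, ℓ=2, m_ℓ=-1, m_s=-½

(a) has ℓ = 5 ≥ n = 3, violating 0 ≤ ℓ ≤ n−1.
The remaining sets (b), (c), (d) satisfy all four rules.

(a)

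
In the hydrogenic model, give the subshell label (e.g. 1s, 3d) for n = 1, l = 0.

l = 0 corresponds to the letter 's', so the subshell is 1s.

1s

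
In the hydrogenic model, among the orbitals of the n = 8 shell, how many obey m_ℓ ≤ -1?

The (ℓ, m_ℓ) pairs meeting m_ℓ ≤ -1 give: ℓ=1 → 1; ℓ=2 → 2; ℓ=3 → 3; ℓ=4 → 4; ℓ=5 → 5; ℓ=6 → 6; ℓ=7 → 7.
Total orbitals: 1 + 2 + 3 + 4 + 5 + 6 + 7 = 28.

28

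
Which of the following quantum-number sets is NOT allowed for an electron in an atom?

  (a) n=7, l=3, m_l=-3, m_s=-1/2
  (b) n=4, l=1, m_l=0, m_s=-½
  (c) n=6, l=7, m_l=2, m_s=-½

(c)

(c) has l = 7 ≥ n = 6, violating 0 ≤ l ≤ n−1.
The remaining sets (a), (b) satisfy all four rules.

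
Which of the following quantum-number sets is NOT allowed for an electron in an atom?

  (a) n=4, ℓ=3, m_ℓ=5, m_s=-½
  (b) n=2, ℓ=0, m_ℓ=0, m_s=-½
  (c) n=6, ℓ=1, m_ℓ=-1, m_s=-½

(a) has |m_ℓ| = 5 > ℓ = 3, violating −ℓ ≤ m_ℓ ≤ ℓ.
The remaining sets (b), (c) satisfy all four rules.

(a)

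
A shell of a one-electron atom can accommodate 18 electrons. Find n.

2n² = 18 ⇒ n² = 9 ⇒ n = 3.

n = 3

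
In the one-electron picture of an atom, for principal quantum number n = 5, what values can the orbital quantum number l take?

0, 1, 2, 3, 4

l is an integer with 0 ≤ l ≤ n−1, so for n = 5: l = 0, 1, 2, 3, 4.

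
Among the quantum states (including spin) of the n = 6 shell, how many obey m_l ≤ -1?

The n = 6 shell has l = 0 through 5; check each.
Orbitals with m_l ≤ -1, by l: l=1 → 1; l=2 → 2; l=3 → 3; l=4 → 4; l=5 → 5.
Orbitals: 1 + 2 + 3 + 4 + 5 = 15. Each orbital carries two spin states, so 15 × 2 = 30 states.

30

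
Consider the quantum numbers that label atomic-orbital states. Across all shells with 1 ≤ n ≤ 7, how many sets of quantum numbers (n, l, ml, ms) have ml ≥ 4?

For each n in the range, tally the orbitals obeying ml ≥ 4:
n=5 → 1; n=6 → 3; n=7 → 6.
Orbitals: 1 + 3 + 6 = 10. Including both spin states (ms = ±1/2) gives 2 × 10 = 20 states.

20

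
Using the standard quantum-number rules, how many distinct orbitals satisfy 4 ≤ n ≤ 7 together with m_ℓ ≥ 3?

Count contributing orbitals for each principal shell:
n=4 → 1; n=5 → 3; n=6 → 6; n=7 → 10.
Total orbitals: 1 + 3 + 6 + 10 = 20.

20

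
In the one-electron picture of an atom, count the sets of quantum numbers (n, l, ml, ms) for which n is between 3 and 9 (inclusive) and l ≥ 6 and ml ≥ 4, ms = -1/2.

22

For each n in the range, tally the orbitals obeying l ≥ 6 and ml ≥ 4:
n=7 → 3; n=8 → 7; n=9 → 12.
Orbitals: 3 + 7 + 12 = 22. With ms fixed to -1/2 there is one state per orbital, so 22 states.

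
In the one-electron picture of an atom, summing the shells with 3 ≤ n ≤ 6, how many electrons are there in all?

Shell n has n² orbitals: 3²=9 + 4²=16 + 5²=25 + 6²=36 = 86 orbitals.
Two spin states per orbital: 2 × 86 = 172 electrons.

172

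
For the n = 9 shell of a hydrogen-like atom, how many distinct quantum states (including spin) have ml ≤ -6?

Go through l = 0, …, 8 (the values permitted for n = 9).
Contributions: l=6 → 1; l=7 → 2; l=8 → 3.
Orbitals: 1 + 2 + 3 = 6. Each orbital carries two spin states, so 6 × 2 = 12 states.

12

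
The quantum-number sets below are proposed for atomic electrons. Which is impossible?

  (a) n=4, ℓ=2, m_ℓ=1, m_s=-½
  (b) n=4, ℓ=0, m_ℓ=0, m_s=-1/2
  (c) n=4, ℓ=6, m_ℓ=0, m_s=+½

(c) has ℓ = 6 ≥ n = 4, violating 0 ≤ ℓ ≤ n−1.
The remaining sets (a), (b) satisfy all four rules.

(c)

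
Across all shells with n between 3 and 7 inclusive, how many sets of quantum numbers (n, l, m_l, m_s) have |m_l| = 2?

60

Per-shell orbital counts meeting the constraint:
n=3 → 2; n=4 → 4; n=5 → 6; n=6 → 8; n=7 → 10.
Orbitals: 2 + 4 + 6 + 8 + 10 = 30. Including both spin states (m_s = ±1/2) gives 2 × 30 = 60 states.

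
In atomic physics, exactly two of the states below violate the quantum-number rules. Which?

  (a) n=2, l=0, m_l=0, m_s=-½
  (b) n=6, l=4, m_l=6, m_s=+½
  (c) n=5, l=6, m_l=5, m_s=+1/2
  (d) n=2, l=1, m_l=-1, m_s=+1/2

(b) has |m_l| = 6 > l = 4, violating −l ≤ m_l ≤ l.
(c) has l = 6 ≥ n = 5, violating 0 ≤ l ≤ n−1.
The remaining sets (a), (d) satisfy all four rules.

(b) and (c)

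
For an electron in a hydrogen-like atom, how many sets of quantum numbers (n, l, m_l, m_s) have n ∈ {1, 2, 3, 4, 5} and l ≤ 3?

92

Go shell by shell, enumerating (l, m_l) with l ≤ 3:
n=1 → 1; n=2 → 4; n=3 → 9; n=4 → 16; n=5 → 16.
Orbitals: 1 + 4 + 9 + 16 + 16 = 46. Including both spin states (m_s = ±1/2) gives 2 × 46 = 92 states.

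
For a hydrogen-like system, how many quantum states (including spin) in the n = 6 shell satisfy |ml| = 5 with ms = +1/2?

2

The (l, ml) pairs meeting |ml| = 5 give: l=5 → 2.
Orbitals: 2. With ms fixed to a single value there is one state per orbital, giving 2 states.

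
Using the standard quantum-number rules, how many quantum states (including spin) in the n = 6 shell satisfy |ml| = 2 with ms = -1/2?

8

Contributions: l=2 → 2; l=3 → 2; l=4 → 2; l=5 → 2.
Orbitals: 2 + 2 + 2 + 2 = 8. With ms fixed to a single value there is one state per orbital, giving 8 states.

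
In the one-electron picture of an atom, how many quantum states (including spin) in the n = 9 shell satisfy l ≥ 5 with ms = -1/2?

The (l, ml) pairs meeting l ≥ 5 give: l=5 → 11; l=6 → 13; l=7 → 15; l=8 → 17.
Orbitals: 11 + 13 + 15 + 17 = 56. With ms fixed to a single value there is one state per orbital, giving 56 states.

56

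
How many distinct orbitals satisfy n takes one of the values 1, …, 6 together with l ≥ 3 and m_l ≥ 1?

For each n in the range, tally the orbitals obeying l ≥ 3 and m_l ≥ 1:
n=4 → 3; n=5 → 7; n=6 → 12.
Total orbitals: 3 + 7 + 12 = 22.

22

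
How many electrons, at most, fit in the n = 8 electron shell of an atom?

A shell holds 2n² electrons: 2 × 8² = 2 × 64 = 128.

128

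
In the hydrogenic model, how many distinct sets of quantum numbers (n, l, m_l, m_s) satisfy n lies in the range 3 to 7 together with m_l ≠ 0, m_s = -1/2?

110

Go shell by shell, enumerating (l, m_l) with m_l ≠ 0:
n=3 → 6; n=4 → 12; n=5 → 20; n=6 → 30; n=7 → 42.
Orbitals: 6 + 12 + 20 + 30 + 42 = 110. With m_s fixed to -1/2 there is one state per orbital, so 110 states.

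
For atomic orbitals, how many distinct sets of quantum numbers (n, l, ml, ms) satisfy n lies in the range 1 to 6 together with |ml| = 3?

24

Work shell by shell — for each n, count the (l, ml) pairs that satisfy |ml| = 3:
n=4 → 2; n=5 → 4; n=6 → 6.
Orbitals: 2 + 4 + 6 = 12. Including both spin states (ms = ±1/2) gives 2 × 12 = 24 states.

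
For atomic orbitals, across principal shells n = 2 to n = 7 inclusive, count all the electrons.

Shell n has n² orbitals: 2²=4 + 3²=9 + 4²=16 + 5²=25 + 6²=36 + 7²=49 = 139 orbitals.
Two spin states per orbital: 2 × 139 = 278 electrons.

278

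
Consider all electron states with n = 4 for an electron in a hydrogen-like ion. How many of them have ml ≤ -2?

6

For n = 4, l ranges over 0 … 3.
Contributions: l=2 → 1; l=3 → 2.
Orbitals: 1 + 2 = 3. Each orbital carries two spin states, so 3 × 2 = 6 states.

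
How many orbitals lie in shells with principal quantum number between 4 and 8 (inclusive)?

Shell n has n² orbitals: 4²=16 + 5²=25 + 6²=36 + 7²=49 + 8²=64 = 190 orbitals.

190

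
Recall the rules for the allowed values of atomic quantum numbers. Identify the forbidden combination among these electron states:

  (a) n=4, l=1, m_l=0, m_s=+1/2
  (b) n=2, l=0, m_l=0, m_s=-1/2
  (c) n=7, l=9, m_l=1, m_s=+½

(c) has l = 9 ≥ n = 7, violating 0 ≤ l ≤ n−1.
The remaining sets (a), (b) satisfy all four rules.

(c)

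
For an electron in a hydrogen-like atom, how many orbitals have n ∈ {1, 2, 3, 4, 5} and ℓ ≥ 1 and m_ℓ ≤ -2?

10

Go shell by shell, enumerating (ℓ, m_ℓ) with ℓ ≥ 1 and m_ℓ ≤ -2:
n=3 → 1; n=4 → 3; n=5 → 6.
Total orbitals: 1 + 3 + 6 = 10.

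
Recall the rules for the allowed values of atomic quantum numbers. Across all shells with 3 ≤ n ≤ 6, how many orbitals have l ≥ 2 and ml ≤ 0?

Go shell by shell, enumerating (l, ml) with l ≥ 2 and ml ≤ 0:
n=3 → 3; n=4 → 7; n=5 → 12; n=6 → 18.
Total orbitals: 3 + 7 + 12 + 18 = 40.

40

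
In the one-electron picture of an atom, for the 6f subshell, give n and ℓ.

n = 6, ℓ = 3

The leading integer gives n = 6; the letter 'f' means ℓ = 3.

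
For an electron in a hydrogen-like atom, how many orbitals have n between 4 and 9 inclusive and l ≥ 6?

86

Treat each shell separately and count matching orbitals:
n=7 → 13; n=8 → 28; n=9 → 45.
Total orbitals: 13 + 28 + 45 = 86.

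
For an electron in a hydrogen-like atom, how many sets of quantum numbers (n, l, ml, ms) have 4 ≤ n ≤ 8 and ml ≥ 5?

Count contributing orbitals for each principal shell:
n=6 → 1; n=7 → 3; n=8 → 6.
Orbitals: 1 + 3 + 6 = 10. Including both spin states (ms = ±1/2) gives 2 × 10 = 20 states.

20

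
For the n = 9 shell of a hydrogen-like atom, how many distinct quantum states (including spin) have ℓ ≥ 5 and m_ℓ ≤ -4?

Contributions: ℓ=5 → 2; ℓ=6 → 3; ℓ=7 → 4; ℓ=8 → 5.
Orbitals: 2 + 3 + 4 + 5 = 14. Each orbital carries two spin states, so 14 × 2 = 28 states.

28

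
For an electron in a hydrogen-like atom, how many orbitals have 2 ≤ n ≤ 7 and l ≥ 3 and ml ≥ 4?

Go shell by shell, enumerating (l, ml) with l ≥ 3 and ml ≥ 4:
n=5 → 1; n=6 → 3; n=7 → 6.
Total orbitals: 1 + 3 + 6 = 10.

10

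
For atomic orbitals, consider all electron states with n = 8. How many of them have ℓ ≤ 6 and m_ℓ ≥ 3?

20

The (ℓ, m_ℓ) pairs meeting ℓ ≤ 6 and m_ℓ ≥ 3 give: ℓ=3 → 1; ℓ=4 → 2; ℓ=5 → 3; ℓ=6 → 4.
Orbitals: 1 + 2 + 3 + 4 = 10. Each orbital carries two spin states, so 10 × 2 = 20 states.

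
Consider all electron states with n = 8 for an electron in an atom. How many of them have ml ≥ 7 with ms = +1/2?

Go through l = 0, …, 7 (the values permitted for n = 8).
Contributions: l=7 → 1.
Orbitals: 1. With ms fixed to a single value there is one state per orbital, giving 1 state.

1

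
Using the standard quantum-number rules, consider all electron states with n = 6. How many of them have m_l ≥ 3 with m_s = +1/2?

Orbitals with m_l ≥ 3, by l: l=3 → 1; l=4 → 2; l=5 → 3.
Orbitals: 1 + 2 + 3 = 6. With m_s fixed to a single value there is one state per orbital, giving 6 states.

6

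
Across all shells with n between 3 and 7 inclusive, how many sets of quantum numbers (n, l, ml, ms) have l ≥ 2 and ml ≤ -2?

Count contributing orbitals for each principal shell:
n=3 → 1; n=4 → 3; n=5 → 6; n=6 → 10; n=7 → 15.
Orbitals: 1 + 3 + 6 + 10 + 15 = 35. Including both spin states (ms = ±1/2) gives 2 × 35 = 70 states.

70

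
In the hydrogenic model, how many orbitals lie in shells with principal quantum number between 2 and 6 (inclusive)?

Shell n has n² orbitals: 2²=4 + 3²=9 + 4²=16 + 5²=25 + 6²=36 = 90 orbitals.

90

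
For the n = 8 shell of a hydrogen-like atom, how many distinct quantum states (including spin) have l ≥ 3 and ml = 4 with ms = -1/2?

4

Go through l = 0, …, 7 (the values permitted for n = 8).
The (l, ml) pairs meeting l ≥ 3 and ml = 4 give: l=4 → 1; l=5 → 1; l=6 → 1; l=7 → 1.
Orbitals: 1 + 1 + 1 + 1 = 4. With ms fixed to a single value there is one state per orbital, giving 4 states.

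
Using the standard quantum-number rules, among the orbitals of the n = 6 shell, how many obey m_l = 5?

1

Per l-value: l=5 → 1.
Total orbitals: 1.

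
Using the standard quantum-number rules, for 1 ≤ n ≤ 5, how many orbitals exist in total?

Total orbitals = 1² + 2² + 3² + 4² + 5² = 55.

55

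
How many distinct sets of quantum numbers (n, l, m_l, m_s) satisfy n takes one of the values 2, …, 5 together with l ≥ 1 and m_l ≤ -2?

20

Per-shell orbital counts meeting the constraint:
n=3 → 1; n=4 → 3; n=5 → 6.
Orbitals: 1 + 3 + 6 = 10. Including both spin states (m_s = ±1/2) gives 2 × 10 = 20 states.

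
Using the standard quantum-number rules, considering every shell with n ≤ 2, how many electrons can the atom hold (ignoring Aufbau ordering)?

10

Total orbitals = 1² + 2² = 5. Doubling for spin gives 10 electrons.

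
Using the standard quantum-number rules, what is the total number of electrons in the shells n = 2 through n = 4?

58

Shell n has n² orbitals: 2²=4 + 3²=9 + 4²=16 = 29 orbitals.
Two spin states per orbital: 2 × 29 = 58 electrons.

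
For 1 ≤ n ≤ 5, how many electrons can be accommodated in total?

110

Total orbitals = 1² + 2² + 3² + 4² + 5² = 55. Doubling for spin gives 110 electrons.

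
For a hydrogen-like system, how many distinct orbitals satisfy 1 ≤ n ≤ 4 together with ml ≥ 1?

10

Work shell by shell — for each n, count the (l, ml) pairs that satisfy ml ≥ 1:
n=2 → 1; n=3 → 3; n=4 → 6.
Total orbitals: 1 + 3 + 6 = 10.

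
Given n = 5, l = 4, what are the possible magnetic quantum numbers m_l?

-4, -3, -2, -1, 0, 1, 2, 3, 4

m_l takes every integer from −l to +l. With l = 4 that gives the 9 values -4, -3, -2, -1, 0, 1, 2, 3, 4.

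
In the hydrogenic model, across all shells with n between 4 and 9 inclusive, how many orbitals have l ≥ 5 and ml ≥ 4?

Per-shell orbital counts meeting the constraint:
n=6 → 2; n=7 → 5; n=8 → 9; n=9 → 14.
Total orbitals: 2 + 5 + 9 + 14 = 30.

30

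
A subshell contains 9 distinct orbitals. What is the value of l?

2l+1 = 9 gives l = 4.

l = 4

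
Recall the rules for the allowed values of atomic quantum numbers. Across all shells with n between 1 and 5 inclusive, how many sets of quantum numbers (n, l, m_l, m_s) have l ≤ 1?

34

For each n in the range, tally the orbitals obeying l ≤ 1:
n=1 → 1; n=2 → 4; n=3 → 4; n=4 → 4; n=5 → 4.
Orbitals: 1 + 4 + 4 + 4 + 4 = 17. Including both spin states (m_s = ±1/2) gives 2 × 17 = 34 states.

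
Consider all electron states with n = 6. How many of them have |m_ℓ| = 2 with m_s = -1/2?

Go through ℓ = 0, …, 5 (the values permitted for n = 6).
Per ℓ-value: ℓ=2 → 2; ℓ=3 → 2; ℓ=4 → 2; ℓ=5 → 2.
Orbitals: 2 + 2 + 2 + 2 = 8. With m_s fixed to a single value there is one state per orbital, giving 8 states.

8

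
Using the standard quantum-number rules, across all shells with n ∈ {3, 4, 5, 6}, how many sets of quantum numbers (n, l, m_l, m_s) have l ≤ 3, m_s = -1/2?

57

Go shell by shell, enumerating (l, m_l) with l ≤ 3:
n=3 → 9; n=4 → 16; n=5 → 16; n=6 → 16.
Orbitals: 9 + 16 + 16 + 16 = 57. With m_s fixed to -1/2 there is one state per orbital, so 57 states.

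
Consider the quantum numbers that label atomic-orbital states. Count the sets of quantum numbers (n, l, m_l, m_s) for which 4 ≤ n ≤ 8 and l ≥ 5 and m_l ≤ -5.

Work shell by shell — for each n, count the (l, m_l) pairs that satisfy l ≥ 5 and m_l ≤ -5:
n=6 → 1; n=7 → 3; n=8 → 6.
Orbitals: 1 + 3 + 6 = 10. Including both spin states (m_s = ±1/2) gives 2 × 10 = 20 states.

20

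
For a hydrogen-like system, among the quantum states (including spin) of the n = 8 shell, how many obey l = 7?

Contributions: l=7 → 15.
Orbitals: 15. Each orbital carries two spin states, so 15 × 2 = 30 states.

30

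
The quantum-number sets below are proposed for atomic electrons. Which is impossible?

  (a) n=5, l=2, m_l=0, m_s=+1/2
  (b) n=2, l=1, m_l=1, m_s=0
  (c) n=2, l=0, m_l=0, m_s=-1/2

(b)

(b) has m_s = 0, but an electron's spin must be ±1/2.
The remaining sets (a), (c) satisfy all four rules.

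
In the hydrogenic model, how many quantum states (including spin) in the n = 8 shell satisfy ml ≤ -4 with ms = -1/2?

10

With n = 8 the allowed l are 0, 1, …, 7.
Contributions: l=4 → 1; l=5 → 2; l=6 → 3; l=7 → 4.
Orbitals: 1 + 2 + 3 + 4 = 10. With ms fixed to a single value there is one state per orbital, giving 10 states.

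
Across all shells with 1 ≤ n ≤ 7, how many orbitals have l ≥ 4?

62

Go shell by shell, enumerating (l, m_l) with l ≥ 4:
n=5 → 9; n=6 → 20; n=7 → 33.
Total orbitals: 9 + 20 + 33 = 62.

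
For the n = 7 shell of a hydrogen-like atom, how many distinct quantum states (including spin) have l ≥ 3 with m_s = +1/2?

40

Per l-value: l=3 → 7; l=4 → 9; l=5 → 11; l=6 → 13.
Orbitals: 7 + 9 + 11 + 13 = 40. With m_s fixed to a single value there is one state per orbital, giving 40 states.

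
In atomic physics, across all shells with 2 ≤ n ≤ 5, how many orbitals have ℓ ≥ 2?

38

Treat each shell separately and count matching orbitals:
n=3 → 5; n=4 → 12; n=5 → 21.
Total orbitals: 5 + 12 + 21 = 38.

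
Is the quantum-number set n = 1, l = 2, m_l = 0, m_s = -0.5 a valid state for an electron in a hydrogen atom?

The orbital quantum number must satisfy 0 ≤ l ≤ n−1. With n = 1 the allowed l values are 0, so l = 2 is out of range.

Not allowed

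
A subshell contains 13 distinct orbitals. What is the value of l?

l = 6 (i)

2l+1 = 13 gives l = 6.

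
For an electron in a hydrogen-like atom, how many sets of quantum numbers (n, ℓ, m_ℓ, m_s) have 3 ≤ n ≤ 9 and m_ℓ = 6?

12

Per-shell orbital counts meeting the constraint:
n=7 → 1; n=8 → 2; n=9 → 3.
Orbitals: 1 + 2 + 3 = 6. Including both spin states (m_s = ±1/2) gives 2 × 6 = 12 states.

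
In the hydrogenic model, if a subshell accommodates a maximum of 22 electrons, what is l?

l = 5

2(2l+1) = 22 ⇒ 2l+1 = 11 ⇒ l = 5.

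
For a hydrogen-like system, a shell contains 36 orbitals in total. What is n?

n = 6

n² = 36 ⇒ n = 6.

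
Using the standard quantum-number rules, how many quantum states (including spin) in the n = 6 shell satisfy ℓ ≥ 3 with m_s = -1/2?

For n = 6, ℓ ranges over 0 … 5.
Contributions: ℓ=3 → 7; ℓ=4 → 9; ℓ=5 → 11.
Orbitals: 7 + 9 + 11 = 27. With m_s fixed to a single value there is one state per orbital, giving 27 states.

27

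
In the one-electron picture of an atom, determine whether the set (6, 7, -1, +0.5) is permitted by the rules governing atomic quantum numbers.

The orbital quantum number must satisfy 0 ≤ ℓ ≤ n−1. With n = 6 the allowed ℓ values are 0, 1, 2, 3, 4, 5, so ℓ = 7 is out of range.

No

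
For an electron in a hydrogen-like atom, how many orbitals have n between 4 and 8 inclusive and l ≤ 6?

Treat each shell separately and count matching orbitals:
n=4 → 16; n=5 → 25; n=6 → 36; n=7 → 49; n=8 → 49.
Total orbitals: 16 + 25 + 36 + 49 + 49 = 175.

175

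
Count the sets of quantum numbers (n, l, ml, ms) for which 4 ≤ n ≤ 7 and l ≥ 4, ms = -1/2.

Treat each shell separately and count matching orbitals:
n=5 → 9; n=6 → 20; n=7 → 33.
Orbitals: 9 + 20 + 33 = 62. With ms fixed to -1/2 there is one state per orbital, so 62 states.

62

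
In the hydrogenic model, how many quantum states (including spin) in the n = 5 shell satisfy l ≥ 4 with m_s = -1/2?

With n = 5 the allowed l are 0, 1, …, 4.
Contributions: l=4 → 9.
Orbitals: 9. With m_s fixed to a single value there is one state per orbital, giving 9 states.

9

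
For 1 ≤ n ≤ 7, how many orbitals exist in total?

Total orbitals = 1² + 2² + 3² + 4² + 5² + 6² + 7² = 140.

140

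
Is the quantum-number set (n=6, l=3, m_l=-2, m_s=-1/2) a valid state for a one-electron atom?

Yes

n = 6 is a positive integer. l = 3 satisfies 0 ≤ l ≤ n−1 = 5. m_l = -2 lies in the range −l … +l (here −3 … 3). m_s = -1/2 is one of ±1/2.
All four constraints are satisfied.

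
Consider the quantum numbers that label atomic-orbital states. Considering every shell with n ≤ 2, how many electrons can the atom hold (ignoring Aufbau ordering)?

10

Total orbitals = 1² + 2² = 5. Doubling for spin gives 10 electrons.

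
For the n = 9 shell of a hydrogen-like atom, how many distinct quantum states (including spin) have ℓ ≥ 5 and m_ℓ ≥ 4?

Go through ℓ = 0, …, 8 (the values permitted for n = 9).
The (ℓ, m_ℓ) pairs meeting ℓ ≥ 5 and m_ℓ ≥ 4 give: ℓ=5 → 2; ℓ=6 → 3; ℓ=7 → 4; ℓ=8 → 5.
Orbitals: 2 + 3 + 4 + 5 = 14. Each orbital carries two spin states, so 14 × 2 = 28 states.

28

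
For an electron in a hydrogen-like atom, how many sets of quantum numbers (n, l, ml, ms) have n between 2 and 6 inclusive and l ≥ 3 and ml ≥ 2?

32

Go shell by shell, enumerating (l, ml) with l ≥ 3 and ml ≥ 2:
n=4 → 2; n=5 → 5; n=6 → 9.
Orbitals: 2 + 5 + 9 = 16. Including both spin states (ms = ±1/2) gives 2 × 16 = 32 states.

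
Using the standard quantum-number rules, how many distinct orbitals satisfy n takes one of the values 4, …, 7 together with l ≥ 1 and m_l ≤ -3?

Go shell by shell, enumerating (l, m_l) with l ≥ 1 and m_l ≤ -3:
n=4 → 1; n=5 → 3; n=6 → 6; n=7 → 10.
Total orbitals: 1 + 3 + 6 + 10 = 20.

20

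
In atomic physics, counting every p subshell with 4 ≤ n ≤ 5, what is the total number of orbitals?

6

A p subshell (ℓ = 1) exists for every n ≥ 2, so shells n = 4, 5 each contribute one — 2 subshells.
Since each p subshell has 2·1+1 = 3 orbitals, the total is 2 × 3 = 6.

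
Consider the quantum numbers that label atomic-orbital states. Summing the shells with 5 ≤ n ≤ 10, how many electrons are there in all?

710

Shell n has n² orbitals: 5²=25 + 6²=36 + 7²=49 + 8²=64 + 9²=81 + 10²=100 = 355 orbitals.
Two spin states per orbital: 2 × 355 = 710 electrons.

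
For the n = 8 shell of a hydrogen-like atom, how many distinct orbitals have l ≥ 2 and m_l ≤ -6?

3

The n = 8 shell has l = 0 through 7; check each.
The (l, m_l) pairs meeting l ≥ 2 and m_l ≤ -6 give: l=6 → 1; l=7 → 2.
Total orbitals: 1 + 2 = 3.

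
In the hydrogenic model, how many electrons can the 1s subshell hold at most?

A subshell with l = 0 has 2l+1 = 1 orbital, each holding 2 electrons (spin ±1/2), so 1 × 2 = 2.

2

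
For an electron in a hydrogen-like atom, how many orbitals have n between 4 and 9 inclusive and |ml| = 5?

Treat each shell separately and count matching orbitals:
n=6 → 2; n=7 → 4; n=8 → 6; n=9 → 8.
Total orbitals: 2 + 4 + 6 + 8 = 20.

20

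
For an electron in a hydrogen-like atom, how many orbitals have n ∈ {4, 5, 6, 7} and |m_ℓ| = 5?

Per-shell orbital counts meeting the constraint:
n=6 → 2; n=7 → 4.
Total orbitals: 2 + 4 = 6.

6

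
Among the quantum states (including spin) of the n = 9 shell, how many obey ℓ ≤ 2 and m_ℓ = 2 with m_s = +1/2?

1

The (ℓ, m_ℓ) pairs meeting ℓ ≤ 2 and m_ℓ = 2 give: ℓ=2 → 1.
Orbitals: 1. With m_s fixed to a single value there is one state per orbital, giving 1 state.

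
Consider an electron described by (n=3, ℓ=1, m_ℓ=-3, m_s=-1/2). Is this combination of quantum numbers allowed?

The magnetic quantum number must satisfy −ℓ ≤ m_ℓ ≤ ℓ. With ℓ = 1, m_ℓ can only be -1, 0, 1, so m_ℓ = -3 is forbidden.

Not allowed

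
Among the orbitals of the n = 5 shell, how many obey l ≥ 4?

9

Contributions: l=4 → 9.
Total orbitals: 9.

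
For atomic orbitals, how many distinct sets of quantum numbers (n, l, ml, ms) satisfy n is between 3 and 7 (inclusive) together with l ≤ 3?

146

Treat each shell separately and count matching orbitals:
n=3 → 9; n=4 → 16; n=5 → 16; n=6 → 16; n=7 → 16.
Orbitals: 9 + 16 + 16 + 16 + 16 = 73. Including both spin states (ms = ±1/2) gives 2 × 73 = 146 states.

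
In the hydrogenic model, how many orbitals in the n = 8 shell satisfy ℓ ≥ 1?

Orbitals with ℓ ≥ 1, by ℓ: ℓ=1 → 3; ℓ=2 → 5; ℓ=3 → 7; ℓ=4 → 9; ℓ=5 → 11; ℓ=6 → 13; ℓ=7 → 15.
Total orbitals: 3 + 5 + 7 + 9 + 11 + 13 + 15 = 63.

63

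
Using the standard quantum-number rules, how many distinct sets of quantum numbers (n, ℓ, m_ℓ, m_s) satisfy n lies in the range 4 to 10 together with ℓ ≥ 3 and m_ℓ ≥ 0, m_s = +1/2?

168

Per-shell orbital counts meeting the constraint:
n=4 → 4; n=5 → 9; n=6 → 15; n=7 → 22; n=8 → 30; n=9 → 39; n=10 → 49.
Orbitals: 4 + 9 + 15 + 22 + 30 + 39 + 49 = 168. With m_s fixed to +1/2 there is one state per orbital, so 168 states.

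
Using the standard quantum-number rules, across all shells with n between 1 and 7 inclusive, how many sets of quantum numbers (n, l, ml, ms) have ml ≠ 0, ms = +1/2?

112

Count contributing orbitals for each principal shell:
n=2 → 2; n=3 → 6; n=4 → 12; n=5 → 20; n=6 → 30; n=7 → 42.
Orbitals: 2 + 6 + 12 + 20 + 30 + 42 = 112. With ms fixed to +1/2 there is one state per orbital, so 112 states.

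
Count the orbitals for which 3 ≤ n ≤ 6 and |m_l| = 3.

Go shell by shell, enumerating (l, m_l) with |m_l| = 3:
n=4 → 2; n=5 → 4; n=6 → 6.
Total orbitals: 2 + 4 + 6 = 12.

12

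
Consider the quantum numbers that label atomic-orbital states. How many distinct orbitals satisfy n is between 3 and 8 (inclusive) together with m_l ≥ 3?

Per-shell orbital counts meeting the constraint:
n=4 → 1; n=5 → 3; n=6 → 6; n=7 → 10; n=8 → 15.
Total orbitals: 1 + 3 + 6 + 10 + 15 = 35.

35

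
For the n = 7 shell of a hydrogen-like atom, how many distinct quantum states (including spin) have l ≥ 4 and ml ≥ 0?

For n = 7, l ranges over 0 … 6.
Contributions: l=4 → 5; l=5 → 6; l=6 → 7.
Orbitals: 5 + 6 + 7 = 18. Each orbital carries two spin states, so 18 × 2 = 36 states.

36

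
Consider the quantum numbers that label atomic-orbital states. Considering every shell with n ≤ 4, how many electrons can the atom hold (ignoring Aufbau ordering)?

60

Total orbitals = 1² + 2² + 3² + 4² = 30. Doubling for spin gives 60 electrons.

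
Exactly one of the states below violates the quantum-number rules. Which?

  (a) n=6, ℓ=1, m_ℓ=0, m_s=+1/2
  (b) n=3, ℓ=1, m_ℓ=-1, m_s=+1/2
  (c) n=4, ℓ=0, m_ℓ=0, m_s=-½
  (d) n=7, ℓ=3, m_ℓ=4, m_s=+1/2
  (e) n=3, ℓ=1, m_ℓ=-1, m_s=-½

(d)

(d) has |m_ℓ| = 4 > ℓ = 3, violating −ℓ ≤ m_ℓ ≤ ℓ.
The remaining sets (a), (b), (c), (e) satisfy all four rules.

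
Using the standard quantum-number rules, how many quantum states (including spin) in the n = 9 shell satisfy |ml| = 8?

4

For n = 9, l ranges over 0 … 8.
Orbitals with |ml| = 8, by l: l=8 → 2.
Orbitals: 2. Each orbital carries two spin states, so 2 × 2 = 4 states.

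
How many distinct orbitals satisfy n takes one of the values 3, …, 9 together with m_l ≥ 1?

119

Treat each shell separately and count matching orbitals:
n=3 → 3; n=4 → 6; n=5 → 10; n=6 → 15; n=7 → 21; n=8 → 28; n=9 → 36.
Total orbitals: 3 + 6 + 10 + 15 + 21 + 28 + 36 = 119.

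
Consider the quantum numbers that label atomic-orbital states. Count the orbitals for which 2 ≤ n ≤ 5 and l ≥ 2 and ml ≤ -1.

16

For each n in the range, tally the orbitals obeying l ≥ 2 and ml ≤ -1:
n=3 → 2; n=4 → 5; n=5 → 9.
Total orbitals: 2 + 5 + 9 = 16.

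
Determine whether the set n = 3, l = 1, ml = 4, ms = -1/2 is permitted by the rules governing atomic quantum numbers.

Invalid

The magnetic quantum number must satisfy −l ≤ ml ≤ l. With l = 1, ml can only be -1, 0, 1, so ml = 4 is forbidden.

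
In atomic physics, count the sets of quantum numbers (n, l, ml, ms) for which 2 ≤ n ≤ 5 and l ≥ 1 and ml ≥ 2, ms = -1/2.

10

Count contributing orbitals for each principal shell:
n=3 → 1; n=4 → 3; n=5 → 6.
Orbitals: 1 + 3 + 6 = 10. With ms fixed to -1/2 there is one state per orbital, so 10 states.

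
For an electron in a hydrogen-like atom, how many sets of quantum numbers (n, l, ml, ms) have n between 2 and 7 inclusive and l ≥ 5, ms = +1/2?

35

Go shell by shell, enumerating (l, ml) with l ≥ 5:
n=6 → 11; n=7 → 24.
Orbitals: 11 + 24 = 35. With ms fixed to +1/2 there is one state per orbital, so 35 states.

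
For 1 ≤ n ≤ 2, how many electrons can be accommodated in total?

10

Total orbitals = 1² + 2² = 5. Doubling for spin gives 10 electrons.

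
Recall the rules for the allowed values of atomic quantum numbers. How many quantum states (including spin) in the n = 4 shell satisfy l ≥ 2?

With n = 4 the allowed l are 0, 1, …, 3.
The (l, m_l) pairs meeting l ≥ 2 give: l=2 → 5; l=3 → 7.
Orbitals: 5 + 7 = 12. Each orbital carries two spin states, so 12 × 2 = 24 states.

24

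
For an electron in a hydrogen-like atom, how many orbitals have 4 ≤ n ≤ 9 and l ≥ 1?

265

Per-shell orbital counts meeting the constraint:
n=4 → 15; n=5 → 24; n=6 → 35; n=7 → 48; n=8 → 63; n=9 → 80.
Total orbitals: 15 + 24 + 35 + 48 + 63 + 80 = 265.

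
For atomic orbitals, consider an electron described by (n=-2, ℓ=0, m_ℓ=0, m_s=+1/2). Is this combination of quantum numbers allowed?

The principal quantum number must be a positive integer (n ≥ 1), but here n = -2.

Not allowed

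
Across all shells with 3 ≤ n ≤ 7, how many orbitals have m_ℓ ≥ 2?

Count contributing orbitals for each principal shell:
n=3 → 1; n=4 → 3; n=5 → 6; n=6 → 10; n=7 → 15.
Total orbitals: 1 + 3 + 6 + 10 + 15 = 35.

35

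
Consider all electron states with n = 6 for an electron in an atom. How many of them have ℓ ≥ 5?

22

With n = 6 the allowed ℓ are 0, 1, …, 5.
Orbitals with ℓ ≥ 5, by ℓ: ℓ=5 → 11.
Orbitals: 11. Each orbital carries two spin states, so 11 × 2 = 22 states.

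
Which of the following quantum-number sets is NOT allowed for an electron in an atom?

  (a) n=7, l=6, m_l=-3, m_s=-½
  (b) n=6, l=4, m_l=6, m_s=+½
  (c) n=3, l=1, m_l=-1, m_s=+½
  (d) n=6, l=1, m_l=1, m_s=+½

(b)

(b) has |m_l| = 6 > l = 4, violating −l ≤ m_l ≤ l.
The remaining sets (a), (c), (d) satisfy all four rules.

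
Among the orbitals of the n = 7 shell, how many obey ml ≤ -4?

For n = 7, l ranges over 0 … 6.
The (l, ml) pairs meeting ml ≤ -4 give: l=4 → 1; l=5 → 2; l=6 → 3.
Total orbitals: 1 + 2 + 3 = 6.

6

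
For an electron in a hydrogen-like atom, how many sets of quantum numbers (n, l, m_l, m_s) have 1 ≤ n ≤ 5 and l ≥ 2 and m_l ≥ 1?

Per-shell orbital counts meeting the constraint:
n=3 → 2; n=4 → 5; n=5 → 9.
Orbitals: 2 + 5 + 9 = 16. Including both spin states (m_s = ±1/2) gives 2 × 16 = 32 states.

32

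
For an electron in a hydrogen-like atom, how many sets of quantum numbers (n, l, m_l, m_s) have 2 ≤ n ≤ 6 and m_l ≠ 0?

140

Go shell by shell, enumerating (l, m_l) with m_l ≠ 0:
n=2 → 2; n=3 → 6; n=4 → 12; n=5 → 20; n=6 → 30.
Orbitals: 2 + 6 + 12 + 20 + 30 = 70. Including both spin states (m_s = ±1/2) gives 2 × 70 = 140 states.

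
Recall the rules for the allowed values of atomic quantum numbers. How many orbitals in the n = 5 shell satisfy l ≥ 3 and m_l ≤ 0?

9

The (l, m_l) pairs meeting l ≥ 3 and m_l ≤ 0 give: l=3 → 4; l=4 → 5.
Total orbitals: 4 + 5 = 9.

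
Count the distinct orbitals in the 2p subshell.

3

A subshell has 2ℓ+1 orbitals; with ℓ = 1, that's 3.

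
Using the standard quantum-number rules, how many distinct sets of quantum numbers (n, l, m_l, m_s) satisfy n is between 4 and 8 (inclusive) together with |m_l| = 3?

Work shell by shell — for each n, count the (l, m_l) pairs that satisfy |m_l| = 3:
n=4 → 2; n=5 → 4; n=6 → 6; n=7 → 8; n=8 → 10.
Orbitals: 2 + 4 + 6 + 8 + 10 = 30. Including both spin states (m_s = ±1/2) gives 2 × 30 = 60 states.

60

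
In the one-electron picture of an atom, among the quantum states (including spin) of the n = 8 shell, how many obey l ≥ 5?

78

For n = 8, l ranges over 0 … 7.
Per l-value: l=5 → 11; l=6 → 13; l=7 → 15.
Orbitals: 11 + 13 + 15 = 39. Each orbital carries two spin states, so 39 × 2 = 78 states.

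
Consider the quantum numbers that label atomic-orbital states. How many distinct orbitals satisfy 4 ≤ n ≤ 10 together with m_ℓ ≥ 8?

4

Per-shell orbital counts meeting the constraint:
n=9 → 1; n=10 → 3.
Total orbitals: 1 + 3 = 4.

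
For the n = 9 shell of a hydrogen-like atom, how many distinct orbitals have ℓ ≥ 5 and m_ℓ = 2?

4

Go through ℓ = 0, …, 8 (the values permitted for n = 9).
Orbitals with ℓ ≥ 5 and m_ℓ = 2, by ℓ: ℓ=5 → 1; ℓ=6 → 1; ℓ=7 → 1; ℓ=8 → 1.
Total orbitals: 1 + 1 + 1 + 1 = 4.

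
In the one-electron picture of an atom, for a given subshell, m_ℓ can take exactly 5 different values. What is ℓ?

ℓ = 2

m_ℓ ranges over 2ℓ+1 integers, so 2ℓ+1 = 5 ⇒ ℓ = 2.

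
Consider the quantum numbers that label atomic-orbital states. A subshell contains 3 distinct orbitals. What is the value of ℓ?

ℓ = 1

2ℓ+1 = 3 gives ℓ = 1.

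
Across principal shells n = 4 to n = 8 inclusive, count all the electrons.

380

Shell n has n² orbitals: 4²=16 + 5²=25 + 6²=36 + 7²=49 + 8²=64 = 190 orbitals.
Two spin states per orbital: 2 × 190 = 380 electrons.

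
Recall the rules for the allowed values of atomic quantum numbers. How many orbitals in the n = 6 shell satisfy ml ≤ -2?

With n = 6 the allowed l are 0, 1, …, 5.
Contributions: l=2 → 1; l=3 → 2; l=4 → 3; l=5 → 4.
Total orbitals: 1 + 2 + 3 + 4 = 10.

10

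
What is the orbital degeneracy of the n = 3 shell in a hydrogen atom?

The n = 3 shell contains n² = 3² = 9 orbitals.

9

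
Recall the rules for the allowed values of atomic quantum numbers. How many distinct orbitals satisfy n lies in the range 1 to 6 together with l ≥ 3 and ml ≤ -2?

Per-shell orbital counts meeting the constraint:
n=4 → 2; n=5 → 5; n=6 → 9.
Total orbitals: 2 + 5 + 9 = 16.

16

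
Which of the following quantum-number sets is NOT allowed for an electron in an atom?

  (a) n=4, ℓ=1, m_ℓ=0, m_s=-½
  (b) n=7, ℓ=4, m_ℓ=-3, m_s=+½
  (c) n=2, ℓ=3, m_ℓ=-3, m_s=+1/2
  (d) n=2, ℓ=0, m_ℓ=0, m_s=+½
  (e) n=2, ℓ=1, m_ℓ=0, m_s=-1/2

(c)

(c) has ℓ = 3 ≥ n = 2, violating 0 ≤ ℓ ≤ n−1.
The remaining sets (a), (b), (d), (e) satisfy all four rules.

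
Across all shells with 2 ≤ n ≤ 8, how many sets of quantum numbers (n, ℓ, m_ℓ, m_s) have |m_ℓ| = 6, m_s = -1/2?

Per-shell orbital counts meeting the constraint:
n=7 → 2; n=8 → 4.
Orbitals: 2 + 4 = 6. With m_s fixed to -1/2 there is one state per orbital, so 6 states.

6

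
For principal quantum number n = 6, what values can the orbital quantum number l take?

0, 1, 2, 3, 4, 5

l is an integer with 0 ≤ l ≤ n−1, so for n = 6: l = 0, 1, 2, 3, 4, 5.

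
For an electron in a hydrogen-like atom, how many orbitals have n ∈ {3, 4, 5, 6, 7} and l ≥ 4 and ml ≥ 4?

10

Treat each shell separately and count matching orbitals:
n=5 → 1; n=6 → 3; n=7 → 6.
Total orbitals: 1 + 3 + 6 = 10.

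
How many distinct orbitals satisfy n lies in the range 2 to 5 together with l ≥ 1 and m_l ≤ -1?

Go shell by shell, enumerating (l, m_l) with l ≥ 1 and m_l ≤ -1:
n=2 → 1; n=3 → 3; n=4 → 6; n=5 → 10.
Total orbitals: 1 + 3 + 6 + 10 = 20.

20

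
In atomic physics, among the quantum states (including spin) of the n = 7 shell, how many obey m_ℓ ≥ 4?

Go through ℓ = 0, …, 6 (the values permitted for n = 7).
Orbitals with m_ℓ ≥ 4, by ℓ: ℓ=4 → 1; ℓ=5 → 2; ℓ=6 → 3.
Orbitals: 1 + 2 + 3 = 6. Each orbital carries two spin states, so 6 × 2 = 12 states.

12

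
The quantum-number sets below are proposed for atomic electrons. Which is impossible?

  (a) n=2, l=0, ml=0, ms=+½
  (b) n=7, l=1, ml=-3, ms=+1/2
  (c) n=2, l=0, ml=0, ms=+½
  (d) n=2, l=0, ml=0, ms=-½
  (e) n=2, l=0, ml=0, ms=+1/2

(b) has |ml| = 3 > l = 1, violating −l ≤ ml ≤ l.
The remaining sets (a), (c), (d), (e) satisfy all four rules.

(b)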